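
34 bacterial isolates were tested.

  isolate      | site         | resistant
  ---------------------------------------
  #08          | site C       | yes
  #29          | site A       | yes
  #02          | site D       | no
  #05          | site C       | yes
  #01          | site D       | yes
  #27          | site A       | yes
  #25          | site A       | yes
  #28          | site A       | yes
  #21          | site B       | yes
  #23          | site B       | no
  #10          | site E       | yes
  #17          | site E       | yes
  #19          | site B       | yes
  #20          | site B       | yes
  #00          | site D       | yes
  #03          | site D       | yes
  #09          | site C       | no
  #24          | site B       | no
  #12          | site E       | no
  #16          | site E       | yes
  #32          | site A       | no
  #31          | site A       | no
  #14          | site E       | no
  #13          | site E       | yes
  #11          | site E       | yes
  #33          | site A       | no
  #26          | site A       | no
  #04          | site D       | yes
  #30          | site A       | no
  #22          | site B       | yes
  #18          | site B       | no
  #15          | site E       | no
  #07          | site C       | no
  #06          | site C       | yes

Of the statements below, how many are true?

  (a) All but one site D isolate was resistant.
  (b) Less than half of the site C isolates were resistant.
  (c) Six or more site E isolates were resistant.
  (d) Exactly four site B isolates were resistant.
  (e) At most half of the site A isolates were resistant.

(a) site D: |A| = 5, |A ∩ B| = 4; needs |A ∖ B| = 1 — true.
(b) site C: |A| = 5, |A ∩ B| = 3; needs |A ∩ B| < |A ∖ B| — false.
(c) site E: |A| = 8, |A ∩ B| = 5; needs |A ∩ B| ≥ 6 — false.
(d) site B: |A| = 7, |A ∩ B| = 4; needs |A ∩ B| = 4 — true.
(e) site A: |A| = 9, |A ∩ B| = 4; needs |A ∩ B| ≤ |A ∖ B| — true.

3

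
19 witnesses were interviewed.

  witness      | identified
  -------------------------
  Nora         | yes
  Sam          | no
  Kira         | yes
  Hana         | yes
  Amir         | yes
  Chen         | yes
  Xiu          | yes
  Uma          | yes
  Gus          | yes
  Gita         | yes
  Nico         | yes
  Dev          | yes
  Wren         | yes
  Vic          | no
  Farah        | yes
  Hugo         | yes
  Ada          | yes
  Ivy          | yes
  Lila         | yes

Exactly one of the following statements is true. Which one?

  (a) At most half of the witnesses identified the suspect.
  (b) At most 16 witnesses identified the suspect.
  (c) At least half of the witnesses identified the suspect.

(c)

|A| = 19, |A ∩ B| = 17, |A ∖ B| = 2.
(a) requires |A ∩ B| ≤ |A ∖ B|: false.
(b) requires |A ∩ B| ≤ 16: false.
(c) requires |A ∩ B| ≥ |A ∖ B|: true.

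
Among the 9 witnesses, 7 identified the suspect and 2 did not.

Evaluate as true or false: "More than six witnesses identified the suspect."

True

The determiner here denotes the relation: |A ∩ B| > 6.
|A| = 9, |A ∩ B| = 7, |A ∖ B| = 2.
|A ∩ B| = 7, so the statement is true.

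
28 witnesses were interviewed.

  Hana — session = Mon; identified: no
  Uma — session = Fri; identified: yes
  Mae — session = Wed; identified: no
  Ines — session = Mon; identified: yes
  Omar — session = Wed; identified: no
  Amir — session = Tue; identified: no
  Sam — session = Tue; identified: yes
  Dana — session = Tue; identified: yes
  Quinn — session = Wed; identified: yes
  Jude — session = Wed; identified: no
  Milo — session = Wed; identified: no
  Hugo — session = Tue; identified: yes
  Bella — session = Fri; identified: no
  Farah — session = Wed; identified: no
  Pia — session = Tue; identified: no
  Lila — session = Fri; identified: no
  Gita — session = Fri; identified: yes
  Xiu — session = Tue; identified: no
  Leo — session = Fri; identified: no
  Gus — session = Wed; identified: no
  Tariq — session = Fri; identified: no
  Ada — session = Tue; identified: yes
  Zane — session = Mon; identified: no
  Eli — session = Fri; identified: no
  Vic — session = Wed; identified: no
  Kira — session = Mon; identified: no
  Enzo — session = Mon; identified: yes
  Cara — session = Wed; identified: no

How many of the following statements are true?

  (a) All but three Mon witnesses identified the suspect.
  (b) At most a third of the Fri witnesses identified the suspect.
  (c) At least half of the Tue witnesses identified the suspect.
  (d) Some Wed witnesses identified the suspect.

(a) Mon: |A| = 5, |A ∩ B| = 2; needs |A ∖ B| = 3 — true.
(b) Fri: |A| = 7, |A ∩ B| = 2; needs |A ∩ B| / |A| ≤ 1/3 — true.
(c) Tue: |A| = 7, |A ∩ B| = 4; needs |A ∩ B| ≥ |A ∖ B| — true.
(d) Wed: |A| = 9, |A ∩ B| = 1; needs A ∩ B ≠ ∅ (|A ∩ B| ≥ 1) — true.

4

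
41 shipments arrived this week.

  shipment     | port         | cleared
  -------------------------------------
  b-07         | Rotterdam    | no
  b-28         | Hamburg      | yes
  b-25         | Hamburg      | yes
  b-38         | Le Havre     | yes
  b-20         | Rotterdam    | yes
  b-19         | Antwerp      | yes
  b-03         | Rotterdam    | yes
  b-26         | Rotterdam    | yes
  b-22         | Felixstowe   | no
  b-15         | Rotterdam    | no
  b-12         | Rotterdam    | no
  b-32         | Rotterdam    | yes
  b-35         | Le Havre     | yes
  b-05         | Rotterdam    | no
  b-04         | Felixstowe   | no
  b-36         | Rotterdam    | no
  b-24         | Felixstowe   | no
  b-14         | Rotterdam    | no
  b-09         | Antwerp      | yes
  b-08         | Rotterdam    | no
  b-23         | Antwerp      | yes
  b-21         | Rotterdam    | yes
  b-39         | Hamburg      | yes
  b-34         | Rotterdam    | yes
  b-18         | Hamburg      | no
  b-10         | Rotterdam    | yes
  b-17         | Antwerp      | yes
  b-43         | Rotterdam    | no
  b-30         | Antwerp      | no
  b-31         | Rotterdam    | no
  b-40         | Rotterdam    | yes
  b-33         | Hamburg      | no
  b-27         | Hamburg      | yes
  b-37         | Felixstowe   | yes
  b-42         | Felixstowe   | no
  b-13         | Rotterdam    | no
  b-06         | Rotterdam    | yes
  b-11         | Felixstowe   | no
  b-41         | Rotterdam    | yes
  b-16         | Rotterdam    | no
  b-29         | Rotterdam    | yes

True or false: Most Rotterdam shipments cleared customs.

Truth condition: |A ∩ B| > |A ∖ B|.
|A| = 22, |A ∩ B| = 11, |A ∖ B| = 11.
11 = 11, so the statement is false.

False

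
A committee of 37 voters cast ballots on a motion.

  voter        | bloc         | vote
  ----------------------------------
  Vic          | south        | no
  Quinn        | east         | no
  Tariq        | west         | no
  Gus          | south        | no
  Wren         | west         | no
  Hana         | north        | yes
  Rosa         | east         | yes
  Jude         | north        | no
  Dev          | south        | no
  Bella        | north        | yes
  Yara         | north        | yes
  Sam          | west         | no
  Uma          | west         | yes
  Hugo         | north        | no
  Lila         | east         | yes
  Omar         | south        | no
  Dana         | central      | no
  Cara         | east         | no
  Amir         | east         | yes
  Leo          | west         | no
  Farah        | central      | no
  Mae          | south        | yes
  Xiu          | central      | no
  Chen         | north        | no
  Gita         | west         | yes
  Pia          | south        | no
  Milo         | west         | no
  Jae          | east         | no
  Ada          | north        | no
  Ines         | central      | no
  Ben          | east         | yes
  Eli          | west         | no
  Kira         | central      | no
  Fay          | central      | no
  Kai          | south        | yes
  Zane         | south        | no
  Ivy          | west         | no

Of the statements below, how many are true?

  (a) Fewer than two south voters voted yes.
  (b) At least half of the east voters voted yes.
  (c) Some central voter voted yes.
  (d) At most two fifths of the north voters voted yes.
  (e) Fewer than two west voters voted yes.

1

(a) south: |A| = 8, |A ∩ B| = 2; needs |A ∩ B| < 2 — false.
(b) east: |A| = 7, |A ∩ B| = 4; needs |A ∩ B| ≥ |A ∖ B| — true.
(c) central: |A| = 6, |A ∩ B| = 0; needs A ∩ B ≠ ∅ (|A ∩ B| ≥ 1) — false.
(d) north: |A| = 7, |A ∩ B| = 3; needs |A ∩ B| / |A| ≤ 2/5 — false.
(e) west: |A| = 9, |A ∩ B| = 2; needs |A ∩ B| < 2 — false.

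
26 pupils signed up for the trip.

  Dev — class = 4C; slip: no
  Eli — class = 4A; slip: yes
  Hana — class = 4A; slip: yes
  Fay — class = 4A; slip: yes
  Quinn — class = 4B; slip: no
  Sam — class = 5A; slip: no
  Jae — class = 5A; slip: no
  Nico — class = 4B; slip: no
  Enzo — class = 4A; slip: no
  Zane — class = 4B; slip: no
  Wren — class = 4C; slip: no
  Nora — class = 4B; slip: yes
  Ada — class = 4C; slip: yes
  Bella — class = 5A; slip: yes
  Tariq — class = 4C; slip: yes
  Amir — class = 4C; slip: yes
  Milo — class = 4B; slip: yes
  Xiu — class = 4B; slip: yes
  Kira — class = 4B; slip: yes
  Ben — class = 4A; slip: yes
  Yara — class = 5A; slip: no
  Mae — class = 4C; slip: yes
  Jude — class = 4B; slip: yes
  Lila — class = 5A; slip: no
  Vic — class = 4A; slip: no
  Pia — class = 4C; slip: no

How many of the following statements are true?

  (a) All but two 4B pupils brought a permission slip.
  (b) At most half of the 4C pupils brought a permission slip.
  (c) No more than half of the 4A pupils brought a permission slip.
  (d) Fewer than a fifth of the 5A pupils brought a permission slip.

0

(a) 4B: |A| = 8, |A ∩ B| = 5; needs |A ∖ B| = 2 — false.
(b) 4C: |A| = 7, |A ∩ B| = 4; needs |A ∩ B| ≤ |A ∖ B| — false.
(c) 4A: |A| = 6, |A ∩ B| = 4; needs |A ∩ B| ≤ |A ∖ B| — false.
(d) 5A: |A| = 5, |A ∩ B| = 1; needs |A ∩ B| / |A| < 1/5 — false.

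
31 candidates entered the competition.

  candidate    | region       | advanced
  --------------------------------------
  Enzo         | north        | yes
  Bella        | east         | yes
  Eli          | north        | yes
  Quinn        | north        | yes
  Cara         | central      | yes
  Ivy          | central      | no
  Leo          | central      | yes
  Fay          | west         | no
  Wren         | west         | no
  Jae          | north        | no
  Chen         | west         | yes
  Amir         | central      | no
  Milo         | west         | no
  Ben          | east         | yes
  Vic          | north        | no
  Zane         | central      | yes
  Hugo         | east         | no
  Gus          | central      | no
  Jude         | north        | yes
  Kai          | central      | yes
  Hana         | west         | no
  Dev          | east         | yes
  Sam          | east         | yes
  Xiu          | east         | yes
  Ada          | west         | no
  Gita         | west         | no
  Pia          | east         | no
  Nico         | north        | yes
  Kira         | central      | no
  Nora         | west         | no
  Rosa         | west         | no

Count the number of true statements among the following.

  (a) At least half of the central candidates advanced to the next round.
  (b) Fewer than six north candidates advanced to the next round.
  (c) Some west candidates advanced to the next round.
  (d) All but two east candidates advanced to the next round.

4

(a) central: |A| = 8, |A ∩ B| = 4; needs |A ∩ B| ≥ |A ∖ B| — true.
(b) north: |A| = 7, |A ∩ B| = 5; needs |A ∩ B| < 6 — true.
(c) west: |A| = 9, |A ∩ B| = 1; needs A ∩ B ≠ ∅ (|A ∩ B| ≥ 1) — true.
(d) east: |A| = 7, |A ∩ B| = 5; needs |A ∖ B| = 2 — true.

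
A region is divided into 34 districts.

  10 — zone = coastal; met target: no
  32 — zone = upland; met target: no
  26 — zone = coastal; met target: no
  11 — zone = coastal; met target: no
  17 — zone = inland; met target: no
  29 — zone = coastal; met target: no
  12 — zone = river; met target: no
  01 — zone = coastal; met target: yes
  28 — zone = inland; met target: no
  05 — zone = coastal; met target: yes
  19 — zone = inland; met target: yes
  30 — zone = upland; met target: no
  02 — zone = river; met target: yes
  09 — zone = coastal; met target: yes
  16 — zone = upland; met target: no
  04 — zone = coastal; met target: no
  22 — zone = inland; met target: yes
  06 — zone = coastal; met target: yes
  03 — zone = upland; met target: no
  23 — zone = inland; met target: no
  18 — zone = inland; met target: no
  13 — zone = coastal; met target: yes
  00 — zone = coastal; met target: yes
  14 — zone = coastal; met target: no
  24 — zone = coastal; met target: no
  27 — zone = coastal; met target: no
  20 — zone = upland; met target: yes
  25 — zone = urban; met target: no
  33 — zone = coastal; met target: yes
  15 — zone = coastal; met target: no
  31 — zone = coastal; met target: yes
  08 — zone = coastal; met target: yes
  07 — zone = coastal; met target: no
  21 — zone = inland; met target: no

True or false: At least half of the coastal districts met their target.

False

The determiner here denotes the relation: |A ∩ B| ≥ |A ∖ B|.
|A| = 19, |A ∩ B| = 9, |A ∖ B| = 10.
9 < 10, so the statement is false.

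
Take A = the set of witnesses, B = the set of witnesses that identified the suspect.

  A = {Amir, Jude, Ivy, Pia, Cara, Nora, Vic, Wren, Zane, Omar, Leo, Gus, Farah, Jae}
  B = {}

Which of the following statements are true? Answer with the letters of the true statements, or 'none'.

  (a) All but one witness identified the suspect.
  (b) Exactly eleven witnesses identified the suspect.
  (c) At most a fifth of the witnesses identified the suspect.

|A| = 14, |A ∩ B| = 0, |A ∖ B| = 14.
(a) |A ∖ B| = 1: fails.
(b) |A ∩ B| = 11: fails.
(c) |A ∩ B| / |A| ≤ 1/5: holds.

(c)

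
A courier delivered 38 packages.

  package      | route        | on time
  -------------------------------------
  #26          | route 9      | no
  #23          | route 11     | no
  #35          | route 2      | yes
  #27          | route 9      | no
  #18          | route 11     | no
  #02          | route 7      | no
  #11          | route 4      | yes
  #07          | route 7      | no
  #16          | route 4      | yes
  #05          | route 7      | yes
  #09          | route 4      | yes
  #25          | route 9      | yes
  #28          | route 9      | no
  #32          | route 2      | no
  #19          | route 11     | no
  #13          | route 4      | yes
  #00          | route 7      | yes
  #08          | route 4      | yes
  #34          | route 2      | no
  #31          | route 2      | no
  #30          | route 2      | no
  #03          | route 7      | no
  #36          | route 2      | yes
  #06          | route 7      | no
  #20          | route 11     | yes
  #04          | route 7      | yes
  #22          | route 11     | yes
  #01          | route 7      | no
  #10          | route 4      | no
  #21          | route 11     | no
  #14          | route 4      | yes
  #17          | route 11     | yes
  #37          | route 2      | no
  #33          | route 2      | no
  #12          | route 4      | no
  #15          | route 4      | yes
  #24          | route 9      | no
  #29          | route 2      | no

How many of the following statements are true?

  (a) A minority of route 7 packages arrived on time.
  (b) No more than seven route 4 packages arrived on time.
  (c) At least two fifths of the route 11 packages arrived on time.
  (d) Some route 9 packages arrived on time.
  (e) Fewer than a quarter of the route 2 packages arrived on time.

(a) route 7: |A| = 8, |A ∩ B| = 3; needs |A ∩ B| < |A ∖ B| — true.
(b) route 4: |A| = 9, |A ∩ B| = 7; needs |A ∩ B| ≤ 7 — true.
(c) route 11: |A| = 7, |A ∩ B| = 3; needs |A ∩ B| / |A| ≥ 2/5 — true.
(d) route 9: |A| = 5, |A ∩ B| = 1; needs A ∩ B ≠ ∅ (|A ∩ B| ≥ 1) — true.
(e) route 2: |A| = 9, |A ∩ B| = 2; needs |A ∩ B| / |A| < 1/4 — true.

5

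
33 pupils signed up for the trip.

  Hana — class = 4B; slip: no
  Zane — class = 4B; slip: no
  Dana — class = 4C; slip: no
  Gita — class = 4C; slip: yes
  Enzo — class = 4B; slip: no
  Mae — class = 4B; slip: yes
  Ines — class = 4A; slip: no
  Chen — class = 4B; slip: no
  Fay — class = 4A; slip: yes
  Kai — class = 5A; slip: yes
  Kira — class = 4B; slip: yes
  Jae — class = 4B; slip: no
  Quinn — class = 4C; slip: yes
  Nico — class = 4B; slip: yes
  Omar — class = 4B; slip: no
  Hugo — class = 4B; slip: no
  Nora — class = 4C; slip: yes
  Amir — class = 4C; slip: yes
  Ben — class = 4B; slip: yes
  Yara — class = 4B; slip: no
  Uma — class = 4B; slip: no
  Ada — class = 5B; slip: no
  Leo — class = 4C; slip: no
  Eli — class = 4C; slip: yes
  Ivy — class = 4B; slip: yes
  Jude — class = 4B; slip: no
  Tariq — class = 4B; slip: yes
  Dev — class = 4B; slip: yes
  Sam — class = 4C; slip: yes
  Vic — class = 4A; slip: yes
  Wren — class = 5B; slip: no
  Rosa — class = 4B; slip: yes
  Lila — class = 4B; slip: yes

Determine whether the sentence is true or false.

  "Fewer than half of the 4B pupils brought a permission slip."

'Fewer than half of the 4B pupils brought a permission slip' holds iff |A ∩ B| < |A ∖ B|.
|A| = 19, |A ∩ B| = 9, |A ∖ B| = 10.
9 < 10, so the statement is true.

True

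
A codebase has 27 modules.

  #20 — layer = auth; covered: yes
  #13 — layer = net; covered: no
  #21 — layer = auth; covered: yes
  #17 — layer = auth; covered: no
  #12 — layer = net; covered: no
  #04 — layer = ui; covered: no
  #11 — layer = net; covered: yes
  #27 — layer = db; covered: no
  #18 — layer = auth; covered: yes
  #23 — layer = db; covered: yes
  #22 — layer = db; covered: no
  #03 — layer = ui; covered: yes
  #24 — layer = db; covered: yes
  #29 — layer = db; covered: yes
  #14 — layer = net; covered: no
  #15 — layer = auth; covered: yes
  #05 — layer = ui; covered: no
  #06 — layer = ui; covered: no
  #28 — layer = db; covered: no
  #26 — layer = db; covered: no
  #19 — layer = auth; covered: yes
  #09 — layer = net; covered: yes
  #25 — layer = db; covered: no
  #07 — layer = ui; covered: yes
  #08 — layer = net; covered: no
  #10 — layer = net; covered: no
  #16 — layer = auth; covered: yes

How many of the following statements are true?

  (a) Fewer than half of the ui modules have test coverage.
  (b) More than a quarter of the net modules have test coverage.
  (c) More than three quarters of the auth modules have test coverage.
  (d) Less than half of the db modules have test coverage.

4

(a) ui: |A| = 5, |A ∩ B| = 2; needs |A ∩ B| < |A ∖ B| — true.
(b) net: |A| = 7, |A ∩ B| = 2; needs |A ∩ B| / |A| > 1/4 — true.
(c) auth: |A| = 7, |A ∩ B| = 6; needs |A ∩ B| / |A| > 3/4 — true.
(d) db: |A| = 8, |A ∩ B| = 3; needs |A ∩ B| < |A ∖ B| — true.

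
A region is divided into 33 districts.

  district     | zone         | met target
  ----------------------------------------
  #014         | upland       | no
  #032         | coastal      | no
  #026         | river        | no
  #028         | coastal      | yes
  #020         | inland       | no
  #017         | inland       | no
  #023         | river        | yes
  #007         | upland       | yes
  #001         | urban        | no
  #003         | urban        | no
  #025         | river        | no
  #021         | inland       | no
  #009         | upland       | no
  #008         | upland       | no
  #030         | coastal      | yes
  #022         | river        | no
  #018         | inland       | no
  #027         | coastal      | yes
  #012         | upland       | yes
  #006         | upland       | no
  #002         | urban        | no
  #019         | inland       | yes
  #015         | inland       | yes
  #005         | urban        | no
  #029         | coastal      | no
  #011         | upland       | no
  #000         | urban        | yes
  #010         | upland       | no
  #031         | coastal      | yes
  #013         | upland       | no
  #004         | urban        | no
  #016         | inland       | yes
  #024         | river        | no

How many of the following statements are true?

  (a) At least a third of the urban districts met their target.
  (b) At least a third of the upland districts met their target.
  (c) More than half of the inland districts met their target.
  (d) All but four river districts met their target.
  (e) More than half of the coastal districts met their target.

2

(a) urban: |A| = 6, |A ∩ B| = 1; needs |A ∩ B| / |A| ≥ 1/3 — false.
(b) upland: |A| = 9, |A ∩ B| = 2; needs |A ∩ B| / |A| ≥ 1/3 — false.
(c) inland: |A| = 7, |A ∩ B| = 3; needs |A ∩ B| > |A ∖ B| — false.
(d) river: |A| = 5, |A ∩ B| = 1; needs |A ∖ B| = 4 — true.
(e) coastal: |A| = 6, |A ∩ B| = 4; needs |A ∩ B| > |A ∖ B| — true.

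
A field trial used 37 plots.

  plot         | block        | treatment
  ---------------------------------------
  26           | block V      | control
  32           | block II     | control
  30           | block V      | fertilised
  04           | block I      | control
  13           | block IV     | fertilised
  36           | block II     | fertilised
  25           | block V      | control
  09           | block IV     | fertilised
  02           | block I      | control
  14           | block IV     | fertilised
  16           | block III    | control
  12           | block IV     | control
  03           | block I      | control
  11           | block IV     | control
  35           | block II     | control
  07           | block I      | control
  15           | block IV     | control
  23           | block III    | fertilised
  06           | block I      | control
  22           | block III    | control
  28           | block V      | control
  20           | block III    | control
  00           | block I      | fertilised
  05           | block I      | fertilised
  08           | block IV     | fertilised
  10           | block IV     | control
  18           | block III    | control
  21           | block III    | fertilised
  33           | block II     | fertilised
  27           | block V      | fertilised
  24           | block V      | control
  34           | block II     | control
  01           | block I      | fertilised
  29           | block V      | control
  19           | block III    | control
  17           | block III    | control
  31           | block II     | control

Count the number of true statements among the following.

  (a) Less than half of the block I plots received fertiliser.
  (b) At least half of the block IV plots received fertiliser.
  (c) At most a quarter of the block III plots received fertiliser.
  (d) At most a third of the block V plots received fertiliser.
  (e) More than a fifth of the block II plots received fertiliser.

5

(a) block I: |A| = 8, |A ∩ B| = 3; needs |A ∩ B| < |A ∖ B| — true.
(b) block IV: |A| = 8, |A ∩ B| = 4; needs |A ∩ B| ≥ |A ∖ B| — true.
(c) block III: |A| = 8, |A ∩ B| = 2; needs |A ∩ B| / |A| ≤ 1/4 — true.
(d) block V: |A| = 7, |A ∩ B| = 2; needs |A ∩ B| / |A| ≤ 1/3 — true.
(e) block II: |A| = 6, |A ∩ B| = 2; needs |A ∩ B| / |A| > 1/5 — true.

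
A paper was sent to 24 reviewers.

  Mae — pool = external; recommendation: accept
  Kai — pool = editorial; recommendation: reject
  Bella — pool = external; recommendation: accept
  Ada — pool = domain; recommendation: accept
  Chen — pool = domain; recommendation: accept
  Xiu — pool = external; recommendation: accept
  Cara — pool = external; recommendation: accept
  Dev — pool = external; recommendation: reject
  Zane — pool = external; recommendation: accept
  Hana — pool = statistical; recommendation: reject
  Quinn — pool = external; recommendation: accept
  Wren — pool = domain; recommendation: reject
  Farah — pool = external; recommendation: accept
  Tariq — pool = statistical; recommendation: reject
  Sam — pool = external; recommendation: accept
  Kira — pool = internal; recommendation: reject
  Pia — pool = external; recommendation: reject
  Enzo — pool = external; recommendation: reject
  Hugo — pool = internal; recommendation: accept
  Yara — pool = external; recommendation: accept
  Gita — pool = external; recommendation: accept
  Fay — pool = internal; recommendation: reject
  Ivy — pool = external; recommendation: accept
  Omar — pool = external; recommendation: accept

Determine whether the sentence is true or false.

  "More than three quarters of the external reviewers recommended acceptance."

'More than three quarters of the external reviewers recommended acceptance' holds iff |A ∩ B| / |A| > 3/4.
|A| = 15, |A ∩ B| = 12, |A ∖ B| = 3.
|A ∩ B|/|A| = 12/15, so the statement is true.

True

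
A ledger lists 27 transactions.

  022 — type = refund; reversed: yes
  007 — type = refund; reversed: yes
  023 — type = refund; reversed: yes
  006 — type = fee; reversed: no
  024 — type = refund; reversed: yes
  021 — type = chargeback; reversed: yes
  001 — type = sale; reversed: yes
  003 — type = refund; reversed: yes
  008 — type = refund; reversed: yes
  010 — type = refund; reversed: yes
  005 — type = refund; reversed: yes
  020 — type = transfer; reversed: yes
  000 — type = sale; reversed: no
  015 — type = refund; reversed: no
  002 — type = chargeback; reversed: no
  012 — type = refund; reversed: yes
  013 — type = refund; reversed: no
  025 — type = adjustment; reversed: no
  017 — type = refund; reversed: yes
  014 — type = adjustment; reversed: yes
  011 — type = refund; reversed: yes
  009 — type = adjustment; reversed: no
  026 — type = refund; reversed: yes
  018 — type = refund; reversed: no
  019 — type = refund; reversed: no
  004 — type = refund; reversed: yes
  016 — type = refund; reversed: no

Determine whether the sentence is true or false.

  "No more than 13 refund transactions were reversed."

True

Truth condition: |A ∩ B| ≤ 13.
|A| = 18, |A ∩ B| = 13, |A ∖ B| = 5.
|A ∩ B| = 13, so the statement is true.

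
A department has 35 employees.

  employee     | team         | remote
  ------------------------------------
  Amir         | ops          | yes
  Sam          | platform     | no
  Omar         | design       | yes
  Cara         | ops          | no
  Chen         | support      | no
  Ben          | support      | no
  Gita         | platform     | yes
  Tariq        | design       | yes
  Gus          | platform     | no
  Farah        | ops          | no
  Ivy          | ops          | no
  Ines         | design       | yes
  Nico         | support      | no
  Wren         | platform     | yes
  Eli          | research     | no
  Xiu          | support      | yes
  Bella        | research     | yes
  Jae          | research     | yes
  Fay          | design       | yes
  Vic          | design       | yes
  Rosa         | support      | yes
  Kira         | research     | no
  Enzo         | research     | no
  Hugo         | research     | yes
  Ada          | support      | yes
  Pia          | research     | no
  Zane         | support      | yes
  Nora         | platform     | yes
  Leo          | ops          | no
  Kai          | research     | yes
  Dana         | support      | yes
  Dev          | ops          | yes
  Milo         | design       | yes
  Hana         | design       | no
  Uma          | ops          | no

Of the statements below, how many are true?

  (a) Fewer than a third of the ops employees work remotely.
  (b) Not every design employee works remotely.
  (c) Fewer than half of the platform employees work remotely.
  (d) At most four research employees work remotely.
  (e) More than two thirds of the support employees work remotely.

(a) ops: |A| = 7, |A ∩ B| = 2; needs |A ∩ B| / |A| < 1/3 — true.
(b) design: |A| = 7, |A ∩ B| = 6; needs A ⊄ B (|A ∖ B| ≥ 1) — true.
(c) platform: |A| = 5, |A ∩ B| = 3; needs |A ∩ B| < |A ∖ B| — false.
(d) research: |A| = 8, |A ∩ B| = 4; needs |A ∩ B| ≤ 4 — true.
(e) support: |A| = 8, |A ∩ B| = 5; needs |A ∩ B| / |A| > 2/3 — false.

3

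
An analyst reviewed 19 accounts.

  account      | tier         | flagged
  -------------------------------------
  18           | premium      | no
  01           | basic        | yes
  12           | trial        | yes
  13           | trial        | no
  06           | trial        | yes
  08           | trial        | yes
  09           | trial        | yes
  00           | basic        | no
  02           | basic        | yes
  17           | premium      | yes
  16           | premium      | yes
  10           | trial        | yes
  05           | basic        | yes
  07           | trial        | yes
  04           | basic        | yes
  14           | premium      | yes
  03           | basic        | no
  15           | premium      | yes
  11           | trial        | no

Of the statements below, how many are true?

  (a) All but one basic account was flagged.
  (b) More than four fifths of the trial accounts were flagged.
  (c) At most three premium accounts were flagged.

0

(a) basic: |A| = 6, |A ∩ B| = 4; needs |A ∖ B| = 1 — false.
(b) trial: |A| = 8, |A ∩ B| = 6; needs |A ∩ B| / |A| > 4/5 — false.
(c) premium: |A| = 5, |A ∩ B| = 4; needs |A ∩ B| ≤ 3 — false.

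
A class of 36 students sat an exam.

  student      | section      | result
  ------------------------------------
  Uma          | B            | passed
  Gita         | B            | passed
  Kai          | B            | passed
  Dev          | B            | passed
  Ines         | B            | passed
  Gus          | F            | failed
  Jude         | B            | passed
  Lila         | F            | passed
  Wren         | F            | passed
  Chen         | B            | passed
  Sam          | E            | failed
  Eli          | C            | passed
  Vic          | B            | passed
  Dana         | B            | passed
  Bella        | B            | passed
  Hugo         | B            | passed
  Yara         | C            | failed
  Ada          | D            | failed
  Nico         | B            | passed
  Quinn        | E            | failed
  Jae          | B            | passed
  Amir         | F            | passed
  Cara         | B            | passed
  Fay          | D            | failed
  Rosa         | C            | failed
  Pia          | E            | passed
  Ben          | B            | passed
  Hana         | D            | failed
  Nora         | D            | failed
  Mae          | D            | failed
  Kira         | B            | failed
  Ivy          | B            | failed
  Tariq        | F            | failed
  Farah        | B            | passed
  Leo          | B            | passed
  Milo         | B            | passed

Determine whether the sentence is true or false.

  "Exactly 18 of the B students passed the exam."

'Exactly 18 of the B students passed the exam' holds iff |A ∩ B| = 18.
|A| = 20, |A ∩ B| = 18, |A ∖ B| = 2.
|A ∩ B| = 18, so the statement is true.

True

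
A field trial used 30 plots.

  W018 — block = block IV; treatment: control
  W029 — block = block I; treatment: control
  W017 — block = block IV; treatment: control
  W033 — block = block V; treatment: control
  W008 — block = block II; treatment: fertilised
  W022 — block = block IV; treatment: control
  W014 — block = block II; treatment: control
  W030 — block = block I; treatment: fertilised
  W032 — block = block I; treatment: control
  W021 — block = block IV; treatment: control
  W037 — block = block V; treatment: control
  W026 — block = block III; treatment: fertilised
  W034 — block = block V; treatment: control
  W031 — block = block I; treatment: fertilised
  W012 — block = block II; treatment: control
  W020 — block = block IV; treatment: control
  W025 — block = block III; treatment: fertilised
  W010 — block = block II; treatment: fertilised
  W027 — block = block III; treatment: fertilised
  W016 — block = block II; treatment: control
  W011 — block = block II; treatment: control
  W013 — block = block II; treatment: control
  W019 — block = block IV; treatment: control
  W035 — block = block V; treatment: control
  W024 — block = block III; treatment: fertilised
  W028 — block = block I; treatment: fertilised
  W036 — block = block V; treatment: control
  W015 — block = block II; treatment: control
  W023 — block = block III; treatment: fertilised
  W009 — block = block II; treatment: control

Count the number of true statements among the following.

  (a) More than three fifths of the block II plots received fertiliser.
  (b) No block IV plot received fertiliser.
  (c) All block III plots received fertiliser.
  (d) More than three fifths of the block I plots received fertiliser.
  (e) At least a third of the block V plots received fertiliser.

(a) block II: |A| = 9, |A ∩ B| = 2; needs |A ∩ B| / |A| > 3/5 — false.
(b) block IV: |A| = 6, |A ∩ B| = 0; needs A ∩ B = ∅ (|A ∩ B| = 0) — true.
(c) block III: |A| = 5, |A ∩ B| = 5; needs A ⊆ B, i.e. every element of A is in B (|A ∖ B| = 0) — true.
(d) block I: |A| = 5, |A ∩ B| = 3; needs |A ∩ B| / |A| > 3/5 — false.
(e) block V: |A| = 5, |A ∩ B| = 0; needs |A ∩ B| / |A| ≥ 1/3 — false.

2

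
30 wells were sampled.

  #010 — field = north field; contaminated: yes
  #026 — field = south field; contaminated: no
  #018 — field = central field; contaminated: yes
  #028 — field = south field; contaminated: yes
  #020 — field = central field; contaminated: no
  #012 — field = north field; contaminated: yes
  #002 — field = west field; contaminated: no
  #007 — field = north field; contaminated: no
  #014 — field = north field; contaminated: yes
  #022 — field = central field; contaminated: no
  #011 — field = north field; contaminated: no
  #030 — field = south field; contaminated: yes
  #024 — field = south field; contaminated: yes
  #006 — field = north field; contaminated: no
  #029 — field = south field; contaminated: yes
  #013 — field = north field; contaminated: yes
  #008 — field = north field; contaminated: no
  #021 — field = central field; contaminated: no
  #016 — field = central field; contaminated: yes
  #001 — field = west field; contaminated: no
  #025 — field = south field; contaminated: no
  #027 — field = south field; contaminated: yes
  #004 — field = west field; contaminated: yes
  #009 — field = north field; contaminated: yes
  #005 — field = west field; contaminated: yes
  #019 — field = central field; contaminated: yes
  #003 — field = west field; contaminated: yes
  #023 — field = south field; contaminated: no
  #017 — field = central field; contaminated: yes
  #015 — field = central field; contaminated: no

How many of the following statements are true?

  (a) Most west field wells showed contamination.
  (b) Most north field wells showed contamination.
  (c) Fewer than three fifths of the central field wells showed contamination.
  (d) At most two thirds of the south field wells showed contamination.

(a) west field: |A| = 5, |A ∩ B| = 3; needs |A ∩ B| > |A ∖ B| — true.
(b) north field: |A| = 9, |A ∩ B| = 5; needs |A ∩ B| > |A ∖ B| — true.
(c) central field: |A| = 8, |A ∩ B| = 4; needs |A ∩ B| / |A| < 3/5 — true.
(d) south field: |A| = 8, |A ∩ B| = 5; needs |A ∩ B| / |A| ≤ 2/3 — true.

4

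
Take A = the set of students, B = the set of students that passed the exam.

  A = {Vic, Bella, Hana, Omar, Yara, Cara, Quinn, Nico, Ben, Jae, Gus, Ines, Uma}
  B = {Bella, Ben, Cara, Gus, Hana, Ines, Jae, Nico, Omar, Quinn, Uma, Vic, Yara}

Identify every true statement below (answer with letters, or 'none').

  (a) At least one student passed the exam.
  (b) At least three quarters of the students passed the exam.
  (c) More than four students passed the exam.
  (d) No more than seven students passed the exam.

(a), (b), (c)

|A| = 13, |A ∩ B| = 13, |A ∖ B| = 0.
(a) A ∩ B ≠ ∅ (|A ∩ B| ≥ 1): holds.
(b) |A ∩ B| / |A| ≥ 3/4: holds.
(c) |A ∩ B| > 4: holds.
(d) |A ∩ B| ≤ 7: fails.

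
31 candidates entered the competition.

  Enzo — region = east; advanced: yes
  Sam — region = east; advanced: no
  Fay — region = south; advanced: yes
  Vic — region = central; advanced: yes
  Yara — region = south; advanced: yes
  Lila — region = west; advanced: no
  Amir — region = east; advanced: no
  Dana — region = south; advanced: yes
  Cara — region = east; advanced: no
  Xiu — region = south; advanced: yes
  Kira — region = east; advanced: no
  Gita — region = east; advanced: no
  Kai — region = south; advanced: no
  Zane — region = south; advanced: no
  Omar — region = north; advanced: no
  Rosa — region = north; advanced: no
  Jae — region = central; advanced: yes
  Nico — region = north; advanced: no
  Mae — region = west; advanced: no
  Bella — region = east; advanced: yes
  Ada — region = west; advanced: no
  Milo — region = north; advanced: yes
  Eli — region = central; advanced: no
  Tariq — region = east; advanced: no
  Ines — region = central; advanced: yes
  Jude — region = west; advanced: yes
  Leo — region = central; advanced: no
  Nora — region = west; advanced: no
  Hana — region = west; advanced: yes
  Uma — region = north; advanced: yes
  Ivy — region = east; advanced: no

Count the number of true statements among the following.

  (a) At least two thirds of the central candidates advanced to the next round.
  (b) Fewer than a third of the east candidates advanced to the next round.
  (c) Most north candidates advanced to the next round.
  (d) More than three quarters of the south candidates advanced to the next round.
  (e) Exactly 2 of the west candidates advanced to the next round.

(a) central: |A| = 5, |A ∩ B| = 3; needs |A ∩ B| / |A| ≥ 2/3 — false.
(b) east: |A| = 9, |A ∩ B| = 2; needs |A ∩ B| / |A| < 1/3 — true.
(c) north: |A| = 5, |A ∩ B| = 2; needs |A ∩ B| > |A ∖ B| — false.
(d) south: |A| = 6, |A ∩ B| = 4; needs |A ∩ B| / |A| > 3/4 — false.
(e) west: |A| = 6, |A ∩ B| = 2; needs |A ∩ B| = 2 — true.

2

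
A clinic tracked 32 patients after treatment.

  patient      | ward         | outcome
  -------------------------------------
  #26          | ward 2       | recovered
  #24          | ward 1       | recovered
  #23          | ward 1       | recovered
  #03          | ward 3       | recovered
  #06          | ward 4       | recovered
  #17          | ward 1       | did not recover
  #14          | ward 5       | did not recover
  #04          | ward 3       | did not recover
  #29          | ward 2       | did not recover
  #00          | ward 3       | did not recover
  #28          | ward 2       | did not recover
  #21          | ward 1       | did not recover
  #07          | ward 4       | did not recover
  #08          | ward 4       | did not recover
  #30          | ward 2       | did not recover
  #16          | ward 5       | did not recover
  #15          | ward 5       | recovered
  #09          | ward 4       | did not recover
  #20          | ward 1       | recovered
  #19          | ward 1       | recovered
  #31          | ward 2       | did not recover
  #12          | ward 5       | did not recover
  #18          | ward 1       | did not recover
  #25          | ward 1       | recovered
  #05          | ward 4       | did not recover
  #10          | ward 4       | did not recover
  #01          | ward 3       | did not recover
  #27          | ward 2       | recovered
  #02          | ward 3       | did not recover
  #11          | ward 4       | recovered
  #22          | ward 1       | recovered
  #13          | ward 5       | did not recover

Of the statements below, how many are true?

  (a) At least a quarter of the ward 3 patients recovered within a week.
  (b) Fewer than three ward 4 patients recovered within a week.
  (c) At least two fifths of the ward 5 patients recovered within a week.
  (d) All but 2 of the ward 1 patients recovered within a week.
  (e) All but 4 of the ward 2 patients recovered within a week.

2

(a) ward 3: |A| = 5, |A ∩ B| = 1; needs |A ∩ B| / |A| ≥ 1/4 — false.
(b) ward 4: |A| = 7, |A ∩ B| = 2; needs |A ∩ B| < 3 — true.
(c) ward 5: |A| = 5, |A ∩ B| = 1; needs |A ∩ B| / |A| ≥ 2/5 — false.
(d) ward 1: |A| = 9, |A ∩ B| = 6; needs |A ∖ B| = 2 — false.
(e) ward 2: |A| = 6, |A ∩ B| = 2; needs |A ∖ B| = 4 — true.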